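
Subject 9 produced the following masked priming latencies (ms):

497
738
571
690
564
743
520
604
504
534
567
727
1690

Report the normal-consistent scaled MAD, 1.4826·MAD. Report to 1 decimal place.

Sorted: 497, 504, 520, 534, 564, 567, 571, 604, 690, 727, 738, 743, 1690 → median = 571
|x − 571| sorted: 0, 4, 7, 33, 37, 51, 67, 74, 119, 156, 167, 172, 1119 → MAD = 67
Robust SD ≈ 1.4826 × 67 = 99.334

99.3 ms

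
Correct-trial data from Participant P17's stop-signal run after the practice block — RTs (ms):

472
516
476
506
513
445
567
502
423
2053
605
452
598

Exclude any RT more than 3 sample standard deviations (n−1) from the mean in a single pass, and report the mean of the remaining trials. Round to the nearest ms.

506 ms

n = 13, ΣRT = 8128, M = 625.231
Σ(x−M)² = 2246134.31; s = √(2246134.31/12) = 432.641
Cutoffs: 625.231 ± 3·432.641 → [-672.7, 1923.2]
Outside: 2053 → excluded.
Retained (n=12): Σ = 6075, mean = 6075/12 = 506.250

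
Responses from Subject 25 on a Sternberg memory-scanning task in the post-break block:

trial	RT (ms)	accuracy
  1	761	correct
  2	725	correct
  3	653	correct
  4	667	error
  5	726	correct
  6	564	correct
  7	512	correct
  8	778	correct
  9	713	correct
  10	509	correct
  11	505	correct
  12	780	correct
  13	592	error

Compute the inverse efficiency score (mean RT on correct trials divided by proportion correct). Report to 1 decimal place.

Correct trials (n=11): 761, 725, 653, 726, 564, 512, 778, 713, 509, 505, 780
Mean correct RT = 7226/11 = 656.9091 ms
Proportion correct = 11/13
IES = 656.9091 / (11/13) = 776.347 ms

776.3 ms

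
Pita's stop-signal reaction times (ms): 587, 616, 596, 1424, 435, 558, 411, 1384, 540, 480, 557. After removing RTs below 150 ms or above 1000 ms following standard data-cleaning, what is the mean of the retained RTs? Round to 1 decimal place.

531.1 ms

Excluded: 1384, 1424
Retained (n=9): Σ = 4780
Mean = 4780/9 = 531.1111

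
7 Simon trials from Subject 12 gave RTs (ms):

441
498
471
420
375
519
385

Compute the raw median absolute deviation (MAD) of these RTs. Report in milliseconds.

Sorted: 375, 385, 420, 441, 471, 498, 519 → median = 441
|x − 441|: 0, 57, 30, 21, 66, 78, 56
Sorted deviations: 0, 21, 30, 56, 57, 66, 78 → MAD = 56

56 ms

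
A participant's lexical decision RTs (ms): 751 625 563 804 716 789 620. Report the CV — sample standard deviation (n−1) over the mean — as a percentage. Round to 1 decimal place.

13.4%

n = 7, Σ = 4868, M = 695.4286
Σ(x−M)² = 52241.714; s = √(52241.714/6) = 93.3111
CV = 93.3111 / 695.4286 = 0.13418 = 13.418%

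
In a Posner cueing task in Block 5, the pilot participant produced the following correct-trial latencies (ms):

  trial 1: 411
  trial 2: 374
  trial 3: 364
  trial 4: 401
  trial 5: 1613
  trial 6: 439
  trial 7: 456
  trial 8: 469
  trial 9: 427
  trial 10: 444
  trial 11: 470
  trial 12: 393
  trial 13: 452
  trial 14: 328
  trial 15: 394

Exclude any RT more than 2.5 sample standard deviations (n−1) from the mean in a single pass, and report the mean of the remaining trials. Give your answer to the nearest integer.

416 ms

n = 15, ΣRT = 7435, M = 495.667
Σ(x−M)² = 1361137.33; s = √(1361137.33/14) = 311.808
Cutoffs: 495.667 ± 2.5·311.808 → [-283.9, 1275.2]
Outside: 1613 → excluded.
Retained (n=14): Σ = 5822, mean = 5822/14 = 415.857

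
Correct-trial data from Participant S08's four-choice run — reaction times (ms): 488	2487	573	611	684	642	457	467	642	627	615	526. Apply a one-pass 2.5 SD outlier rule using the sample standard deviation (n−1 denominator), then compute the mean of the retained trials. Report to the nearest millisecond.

n = 12, ΣRT = 8819, M = 734.917
Σ(x−M)² = 3410884.92; s = √(3410884.92/11) = 556.849
Cutoffs: 734.917 ± 2.5·556.849 → [-657.2, 2127.0]
Outside: 2487 → excluded.
Retained (n=11): Σ = 6332, mean = 6332/11 = 575.636

576 ms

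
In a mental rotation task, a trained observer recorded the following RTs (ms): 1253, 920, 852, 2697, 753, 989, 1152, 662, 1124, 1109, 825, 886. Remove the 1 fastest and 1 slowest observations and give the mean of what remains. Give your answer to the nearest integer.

986 ms

Sorted: 662, 753, 825, 852, 886, 920, 989, 1109, 1124, 1152, 1253, 2697
Drop lowest 1 (662) and highest 1 (2697)
Remaining (n=10): Σ = 9863, mean = 9863/10 = 986.300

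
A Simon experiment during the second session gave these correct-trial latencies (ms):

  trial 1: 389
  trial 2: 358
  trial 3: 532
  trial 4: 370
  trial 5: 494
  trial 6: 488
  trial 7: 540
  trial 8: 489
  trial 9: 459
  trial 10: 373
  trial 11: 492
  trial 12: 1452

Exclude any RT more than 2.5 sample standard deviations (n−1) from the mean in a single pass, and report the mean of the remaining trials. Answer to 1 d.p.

453.1 ms

n = 12, ΣRT = 6436, M = 536.333
Σ(x−M)² = 960646.67; s = √(960646.67/11) = 295.519
Cutoffs: 536.333 ± 2.5·295.519 → [-202.5, 1275.1]
Outside: 1452 → excluded.
Retained (n=11): Σ = 4984, mean = 4984/11 = 453.091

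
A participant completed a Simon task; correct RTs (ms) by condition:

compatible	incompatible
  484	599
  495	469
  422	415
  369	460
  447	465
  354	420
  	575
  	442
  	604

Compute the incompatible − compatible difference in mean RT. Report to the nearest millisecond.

M(compatible) = 2571/6 = 428.500
M(incompatible) = 4449/9 = 494.333
Difference = 494.333 − 428.500 = 65.833 ms

66 ms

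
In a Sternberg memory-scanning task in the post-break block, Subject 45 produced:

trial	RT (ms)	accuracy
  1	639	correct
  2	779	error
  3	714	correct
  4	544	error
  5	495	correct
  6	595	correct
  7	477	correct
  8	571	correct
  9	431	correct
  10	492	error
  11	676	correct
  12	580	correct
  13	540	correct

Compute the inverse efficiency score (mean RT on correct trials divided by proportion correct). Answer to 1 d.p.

Correct trials (n=10): 639, 714, 495, 595, 477, 571, 431, 676, 580, 540
Mean correct RT = 5718/10 = 571.8000 ms
Proportion correct = 10/13
IES = 571.8000 / (10/13) = 743.340 ms

743.3 ms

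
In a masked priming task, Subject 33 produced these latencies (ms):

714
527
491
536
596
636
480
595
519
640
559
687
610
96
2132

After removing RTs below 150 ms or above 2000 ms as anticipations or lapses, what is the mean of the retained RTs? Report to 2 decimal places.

583.85 ms

Excluded: 96, 2132
Retained (n=13): Σ = 7590
Mean = 7590/13 = 583.8462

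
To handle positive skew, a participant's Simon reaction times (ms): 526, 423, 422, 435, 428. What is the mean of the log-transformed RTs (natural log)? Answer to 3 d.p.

6.098

ln(RT): 6.2653, 6.0474, 6.0450, 6.0753, 6.0591
Σ ln(RT) = 30.4921
Mean = 30.4921/5 = 6.09843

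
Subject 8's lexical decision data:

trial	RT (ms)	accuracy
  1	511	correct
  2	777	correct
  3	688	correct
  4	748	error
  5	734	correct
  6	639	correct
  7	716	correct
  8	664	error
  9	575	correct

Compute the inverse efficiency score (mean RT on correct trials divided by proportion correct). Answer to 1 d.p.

852.2 ms

Correct trials (n=7): 511, 777, 688, 734, 639, 716, 575
Mean correct RT = 4640/7 = 662.8571 ms
Proportion correct = 7/9
IES = 662.8571 / (7/9) = 852.245 ms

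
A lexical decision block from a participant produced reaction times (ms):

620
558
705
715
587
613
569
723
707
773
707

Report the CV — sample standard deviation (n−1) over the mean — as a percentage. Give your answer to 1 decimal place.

n = 11, Σ = 7277, M = 661.5455
Σ(x−M)² = 54002.727; s = √(54002.727/10) = 73.4865
CV = 73.4865 / 661.5455 = 0.11108 = 11.108%

11.1%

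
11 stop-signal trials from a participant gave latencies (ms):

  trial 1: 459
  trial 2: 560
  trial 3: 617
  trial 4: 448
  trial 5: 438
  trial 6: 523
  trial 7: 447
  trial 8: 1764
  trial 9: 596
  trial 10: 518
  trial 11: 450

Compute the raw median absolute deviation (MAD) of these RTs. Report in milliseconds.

70 ms

Sorted: 438, 447, 448, 450, 459, 518, 523, 560, 596, 617, 1764 → median = 518
|x − 518|: 59, 42, 99, 70, 80, 5, 71, 1246, 78, 0, 68
Sorted deviations: 0, 5, 42, 59, 68, 70, 71, 78, 80, 99, 1246 → MAD = 70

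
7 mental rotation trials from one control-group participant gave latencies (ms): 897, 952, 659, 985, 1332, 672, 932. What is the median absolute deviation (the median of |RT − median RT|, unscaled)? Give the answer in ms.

Sorted: 659, 672, 897, 932, 952, 985, 1332 → median = 932
|x − 932|: 35, 20, 273, 53, 400, 260, 0
Sorted deviations: 0, 20, 35, 53, 260, 273, 400 → MAD = 53

53 ms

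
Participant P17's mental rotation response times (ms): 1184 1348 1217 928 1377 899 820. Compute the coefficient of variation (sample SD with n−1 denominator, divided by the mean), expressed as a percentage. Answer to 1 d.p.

20.4%

n = 7, Σ = 7773, M = 1110.4286
Σ(x−M)² = 306601.714; s = √(306601.714/6) = 226.0537
CV = 226.0537 / 1110.4286 = 0.20357 = 20.357%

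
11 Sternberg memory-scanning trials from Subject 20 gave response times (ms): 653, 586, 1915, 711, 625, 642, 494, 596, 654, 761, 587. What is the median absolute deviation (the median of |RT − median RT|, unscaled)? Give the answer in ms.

Sorted: 494, 586, 587, 596, 625, 642, 653, 654, 711, 761, 1915 → median = 642
|x − 642|: 11, 56, 1273, 69, 17, 0, 148, 46, 12, 119, 55
Sorted deviations: 0, 11, 12, 17, 46, 55, 56, 69, 119, 148, 1273 → MAD = 55

55 ms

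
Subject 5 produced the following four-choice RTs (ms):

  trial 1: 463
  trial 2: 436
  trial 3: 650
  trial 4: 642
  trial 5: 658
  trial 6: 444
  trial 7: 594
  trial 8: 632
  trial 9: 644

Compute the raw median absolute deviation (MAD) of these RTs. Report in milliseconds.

26 ms

Sorted: 436, 444, 463, 594, 632, 642, 644, 650, 658 → median = 632
|x − 632|: 169, 196, 18, 10, 26, 188, 38, 0, 12
Sorted deviations: 0, 10, 12, 18, 26, 38, 169, 188, 196 → MAD = 26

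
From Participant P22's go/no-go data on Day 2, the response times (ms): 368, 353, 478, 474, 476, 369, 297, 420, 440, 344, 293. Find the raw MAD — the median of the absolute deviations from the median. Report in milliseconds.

Sorted: 293, 297, 344, 353, 368, 369, 420, 440, 474, 476, 478 → median = 369
|x − 369|: 1, 16, 109, 105, 107, 0, 72, 51, 71, 25, 76
Sorted deviations: 0, 1, 16, 25, 51, 71, 72, 76, 105, 107, 109 → MAD = 71

71 ms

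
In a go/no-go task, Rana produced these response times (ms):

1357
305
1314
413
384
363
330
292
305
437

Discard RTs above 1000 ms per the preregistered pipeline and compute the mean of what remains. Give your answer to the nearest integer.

Excluded: 1314, 1357
Retained (n=8): Σ = 2829
Mean = 2829/8 = 353.6250

354 ms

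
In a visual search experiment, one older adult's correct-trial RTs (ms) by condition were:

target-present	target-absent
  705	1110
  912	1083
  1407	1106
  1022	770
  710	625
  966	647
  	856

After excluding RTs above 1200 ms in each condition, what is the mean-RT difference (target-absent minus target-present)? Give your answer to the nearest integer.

target-present: exclude 1407
M(target-present) = 4315/5 = 863.000
M(target-absent) = 6197/7 = 885.286
Difference = 885.286 − 863.000 = 22.286 ms

22 ms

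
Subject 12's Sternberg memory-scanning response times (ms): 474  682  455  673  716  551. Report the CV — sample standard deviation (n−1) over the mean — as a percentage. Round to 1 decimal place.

n = 6, Σ = 3551, M = 591.8333
Σ(x−M)² = 64410.833; s = √(64410.833/5) = 113.4996
CV = 113.4996 / 591.8333 = 0.19178 = 19.178%

19.2%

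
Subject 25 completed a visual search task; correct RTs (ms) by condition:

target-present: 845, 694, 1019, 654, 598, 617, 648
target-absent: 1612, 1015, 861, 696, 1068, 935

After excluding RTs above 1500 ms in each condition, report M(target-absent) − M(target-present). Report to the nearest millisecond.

190 ms

target-absent: exclude 1612
M(target-present) = 5075/7 = 725.000
M(target-absent) = 4575/5 = 915.000
Difference = 915.000 − 725.000 = 190.000 ms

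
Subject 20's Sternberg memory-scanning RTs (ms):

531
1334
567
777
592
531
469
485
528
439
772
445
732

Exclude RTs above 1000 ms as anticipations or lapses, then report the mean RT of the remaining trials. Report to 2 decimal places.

Excluded: 1334
Retained (n=12): Σ = 6868
Mean = 6868/12 = 572.3333

572.33 ms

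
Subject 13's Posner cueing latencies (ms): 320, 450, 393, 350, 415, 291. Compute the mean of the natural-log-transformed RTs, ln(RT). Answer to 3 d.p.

5.902

ln(RT): 5.7683, 6.1092, 5.9738, 5.8579, 6.0283, 5.6733
Σ ln(RT) = 35.4109
Mean = 35.4109/6 = 5.90182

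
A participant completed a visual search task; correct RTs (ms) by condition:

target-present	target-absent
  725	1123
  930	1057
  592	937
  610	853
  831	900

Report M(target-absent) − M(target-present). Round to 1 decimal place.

236.4 ms

M(target-present) = 3688/5 = 737.600
M(target-absent) = 4870/5 = 974.000
Difference = 974.000 − 737.600 = 236.400 ms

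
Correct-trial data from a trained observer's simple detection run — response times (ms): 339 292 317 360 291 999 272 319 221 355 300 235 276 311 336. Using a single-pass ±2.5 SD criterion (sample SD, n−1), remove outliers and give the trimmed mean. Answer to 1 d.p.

301.7 ms

n = 15, ΣRT = 5223, M = 348.200
Σ(x−M)² = 475936.40; s = √(475936.40/14) = 184.379
Cutoffs: 348.200 ± 2.5·184.379 → [-112.7, 809.1]
Outside: 999 → excluded.
Retained (n=14): Σ = 4224, mean = 4224/14 = 301.714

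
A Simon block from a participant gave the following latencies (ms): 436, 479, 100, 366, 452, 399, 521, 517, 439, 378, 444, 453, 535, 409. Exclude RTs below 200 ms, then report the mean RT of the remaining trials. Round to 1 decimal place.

448.3 ms

Excluded: 100
Retained (n=13): Σ = 5828
Mean = 5828/13 = 448.3077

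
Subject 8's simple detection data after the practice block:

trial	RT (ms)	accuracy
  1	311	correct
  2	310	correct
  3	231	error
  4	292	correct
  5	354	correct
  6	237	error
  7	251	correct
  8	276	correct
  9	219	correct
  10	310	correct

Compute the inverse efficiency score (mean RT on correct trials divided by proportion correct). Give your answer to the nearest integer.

Correct trials (n=8): 311, 310, 292, 354, 251, 276, 219, 310
Mean correct RT = 2323/8 = 290.3750 ms
Proportion correct = 8/10
IES = 290.3750 / (8/10) = 362.969 ms

363 ms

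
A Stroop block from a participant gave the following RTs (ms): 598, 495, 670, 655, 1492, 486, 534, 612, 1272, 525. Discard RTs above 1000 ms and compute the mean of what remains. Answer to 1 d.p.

Excluded: 1272, 1492
Retained (n=8): Σ = 4575
Mean = 4575/8 = 571.8750

571.9 ms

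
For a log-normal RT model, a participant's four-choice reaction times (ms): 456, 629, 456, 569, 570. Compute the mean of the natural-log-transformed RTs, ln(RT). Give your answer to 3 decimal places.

6.276

ln(RT): 6.1225, 6.4441, 6.1225, 6.3439, 6.3456
Σ ln(RT) = 31.3786
Mean = 31.3786/5 = 6.27573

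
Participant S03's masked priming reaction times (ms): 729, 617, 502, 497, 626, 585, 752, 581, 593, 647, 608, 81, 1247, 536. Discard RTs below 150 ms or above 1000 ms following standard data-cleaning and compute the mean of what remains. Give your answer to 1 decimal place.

606.1 ms

Excluded: 81, 1247
Retained (n=12): Σ = 7273
Mean = 7273/12 = 606.0833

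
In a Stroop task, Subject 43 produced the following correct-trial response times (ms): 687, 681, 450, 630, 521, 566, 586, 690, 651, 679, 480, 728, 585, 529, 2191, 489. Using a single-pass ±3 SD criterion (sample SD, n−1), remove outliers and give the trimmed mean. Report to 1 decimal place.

596.8 ms

n = 16, ΣRT = 11143, M = 696.438
Σ(x−M)² = 2492913.94; s = √(2492913.94/15) = 407.669
Cutoffs: 696.438 ± 3·407.669 → [-526.6, 1919.4]
Outside: 2191 → excluded.
Retained (n=15): Σ = 8952, mean = 8952/15 = 596.800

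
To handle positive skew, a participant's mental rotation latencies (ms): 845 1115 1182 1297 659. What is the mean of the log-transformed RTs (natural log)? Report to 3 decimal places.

6.898

ln(RT): 6.7393, 7.0166, 7.0750, 7.1678, 6.4907
Σ ln(RT) = 34.4894
Mean = 34.4894/5 = 6.89789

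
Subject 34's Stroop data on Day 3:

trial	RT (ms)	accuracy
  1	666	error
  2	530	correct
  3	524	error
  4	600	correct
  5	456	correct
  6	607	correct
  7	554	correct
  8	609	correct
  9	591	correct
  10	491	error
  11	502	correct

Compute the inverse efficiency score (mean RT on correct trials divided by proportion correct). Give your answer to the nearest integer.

765 ms

Correct trials (n=8): 530, 600, 456, 607, 554, 609, 591, 502
Mean correct RT = 4449/8 = 556.1250 ms
Proportion correct = 8/11
IES = 556.1250 / (8/11) = 764.672 ms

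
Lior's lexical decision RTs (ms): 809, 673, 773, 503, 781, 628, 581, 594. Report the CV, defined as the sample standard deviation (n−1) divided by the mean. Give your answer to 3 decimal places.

0.166

n = 8, Σ = 5342, M = 667.7500
Σ(x−M)² = 85569.500; s = √(85569.500/7) = 110.5632
CV = 110.5632 / 667.7500 = 0.16558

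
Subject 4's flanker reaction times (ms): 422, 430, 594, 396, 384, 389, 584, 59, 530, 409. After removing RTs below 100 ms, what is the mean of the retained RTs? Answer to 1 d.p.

Excluded: 59
Retained (n=9): Σ = 4138
Mean = 4138/9 = 459.7778

459.8 ms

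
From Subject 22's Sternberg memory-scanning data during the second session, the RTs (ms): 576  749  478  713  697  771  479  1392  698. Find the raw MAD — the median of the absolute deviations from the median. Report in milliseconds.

Sorted: 478, 479, 576, 697, 698, 713, 749, 771, 1392 → median = 698
|x − 698|: 122, 51, 220, 15, 1, 73, 219, 694, 0
Sorted deviations: 0, 1, 15, 51, 73, 122, 219, 220, 694 → MAD = 73

73 ms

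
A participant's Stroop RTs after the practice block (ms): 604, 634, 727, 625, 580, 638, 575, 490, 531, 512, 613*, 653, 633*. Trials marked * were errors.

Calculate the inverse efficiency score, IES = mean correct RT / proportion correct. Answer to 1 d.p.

705.8 ms

Correct trials (n=11): 604, 634, 727, 625, 580, 638, 575, 490, 531, 512, 653
Mean correct RT = 6569/11 = 597.1818 ms
Proportion correct = 11/13
IES = 597.1818 / (11/13) = 705.760 ms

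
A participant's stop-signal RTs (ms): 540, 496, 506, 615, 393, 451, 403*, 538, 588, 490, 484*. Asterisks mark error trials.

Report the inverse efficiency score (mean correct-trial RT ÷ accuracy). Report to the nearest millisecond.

627 ms

Correct trials (n=9): 540, 496, 506, 615, 393, 451, 538, 588, 490
Mean correct RT = 4617/9 = 513.0000 ms
Proportion correct = 9/11
IES = 513.0000 / (9/11) = 627.000 ms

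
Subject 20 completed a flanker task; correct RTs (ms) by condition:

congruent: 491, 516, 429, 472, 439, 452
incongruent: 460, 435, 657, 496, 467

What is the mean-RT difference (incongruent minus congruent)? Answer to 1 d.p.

M(congruent) = 2799/6 = 466.500
M(incongruent) = 2515/5 = 503.000
Difference = 503.000 − 466.500 = 36.500 ms

36.5 ms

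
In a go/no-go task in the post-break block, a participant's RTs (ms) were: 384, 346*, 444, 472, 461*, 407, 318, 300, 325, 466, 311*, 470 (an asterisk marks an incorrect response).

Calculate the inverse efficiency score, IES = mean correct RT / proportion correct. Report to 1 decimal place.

531.3 ms

Correct trials (n=9): 384, 444, 472, 407, 318, 300, 325, 466, 470
Mean correct RT = 3586/9 = 398.4444 ms
Proportion correct = 9/12
IES = 398.4444 / (9/12) = 531.259 ms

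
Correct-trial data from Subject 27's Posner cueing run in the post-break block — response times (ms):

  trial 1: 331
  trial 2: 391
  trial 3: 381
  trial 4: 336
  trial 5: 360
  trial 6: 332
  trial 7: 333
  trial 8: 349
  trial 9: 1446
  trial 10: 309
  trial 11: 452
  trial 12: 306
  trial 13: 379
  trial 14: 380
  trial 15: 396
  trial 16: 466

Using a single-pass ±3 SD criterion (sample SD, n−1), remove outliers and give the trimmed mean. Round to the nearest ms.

n = 16, ΣRT = 6947, M = 434.188
Σ(x−M)² = 1123062.44; s = √(1123062.44/15) = 273.625
Cutoffs: 434.188 ± 3·273.625 → [-386.7, 1255.1]
Outside: 1446 → excluded.
Retained (n=15): Σ = 5501, mean = 5501/15 = 366.733

367 ms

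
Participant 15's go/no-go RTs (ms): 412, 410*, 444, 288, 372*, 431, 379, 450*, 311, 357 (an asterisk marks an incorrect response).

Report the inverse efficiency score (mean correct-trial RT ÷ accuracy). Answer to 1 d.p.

Correct trials (n=7): 412, 444, 288, 431, 379, 311, 357
Mean correct RT = 2622/7 = 374.5714 ms
Proportion correct = 7/10
IES = 374.5714 / (7/10) = 535.102 ms

535.1 ms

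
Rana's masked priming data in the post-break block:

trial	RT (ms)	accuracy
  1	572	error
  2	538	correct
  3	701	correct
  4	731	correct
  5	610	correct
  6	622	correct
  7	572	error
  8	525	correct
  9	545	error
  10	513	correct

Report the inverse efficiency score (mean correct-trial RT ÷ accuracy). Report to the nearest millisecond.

Correct trials (n=7): 538, 701, 731, 610, 622, 525, 513
Mean correct RT = 4240/7 = 605.7143 ms
Proportion correct = 7/10
IES = 605.7143 / (7/10) = 865.306 ms

865 ms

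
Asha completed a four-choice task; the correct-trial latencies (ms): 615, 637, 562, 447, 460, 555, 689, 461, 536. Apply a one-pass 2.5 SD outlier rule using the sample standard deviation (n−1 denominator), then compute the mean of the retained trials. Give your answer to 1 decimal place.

n = 9, ΣRT = 4962, M = 551.333
Σ(x−M)² = 58094.00; s = √(58094.00/8) = 85.216
Cutoffs: 551.333 ± 2.5·85.216 → [338.3, 764.4]
No RTs fall outside the cutoffs; all 9 retained. Mean = 4962/9 = 551.333

551.3 ms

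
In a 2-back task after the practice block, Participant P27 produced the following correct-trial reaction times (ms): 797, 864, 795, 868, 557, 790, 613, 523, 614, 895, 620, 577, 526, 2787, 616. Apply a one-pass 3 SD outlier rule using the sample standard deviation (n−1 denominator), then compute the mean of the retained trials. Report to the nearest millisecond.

690 ms

n = 15, ΣRT = 12442, M = 829.467
Σ(x−M)² = 4349427.73; s = √(4349427.73/14) = 557.381
Cutoffs: 829.467 ± 3·557.381 → [-842.7, 2501.6]
Outside: 2787 → excluded.
Retained (n=14): Σ = 9655, mean = 9655/14 = 689.643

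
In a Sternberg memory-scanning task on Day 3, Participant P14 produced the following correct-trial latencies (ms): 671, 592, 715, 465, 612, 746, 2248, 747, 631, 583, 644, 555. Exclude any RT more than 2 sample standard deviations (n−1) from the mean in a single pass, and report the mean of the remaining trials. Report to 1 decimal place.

n = 12, ΣRT = 9209, M = 767.417
Σ(x−M)² = 2464398.92; s = √(2464398.92/11) = 473.325
Cutoffs: 767.417 ± 2·473.325 → [-179.2, 1714.1]
Outside: 2248 → excluded.
Retained (n=11): Σ = 6961, mean = 6961/11 = 632.818

632.8 ms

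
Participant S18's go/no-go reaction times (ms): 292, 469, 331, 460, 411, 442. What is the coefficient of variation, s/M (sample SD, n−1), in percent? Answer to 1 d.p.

18.2%

n = 6, Σ = 2405, M = 400.8333
Σ(x−M)² = 26666.833; s = √(26666.833/5) = 73.0299
CV = 73.0299 / 400.8333 = 0.18220 = 18.220%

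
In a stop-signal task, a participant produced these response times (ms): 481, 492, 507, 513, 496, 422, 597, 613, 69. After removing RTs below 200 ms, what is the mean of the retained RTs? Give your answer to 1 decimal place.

515.1 ms

Excluded: 69
Retained (n=8): Σ = 4121
Mean = 4121/8 = 515.1250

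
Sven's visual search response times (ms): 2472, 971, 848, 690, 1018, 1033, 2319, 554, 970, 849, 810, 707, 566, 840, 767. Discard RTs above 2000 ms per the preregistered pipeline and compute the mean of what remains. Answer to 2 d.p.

Excluded: 2319, 2472
Retained (n=13): Σ = 10623
Mean = 10623/13 = 817.1538

817.15 ms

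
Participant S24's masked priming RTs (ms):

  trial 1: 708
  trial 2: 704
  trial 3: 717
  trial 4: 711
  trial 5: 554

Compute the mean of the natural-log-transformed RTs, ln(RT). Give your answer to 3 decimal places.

6.516

ln(RT): 6.5624, 6.5568, 6.5751, 6.5667, 6.3172
Σ ln(RT) = 32.5781
Mean = 32.5781/5 = 6.51563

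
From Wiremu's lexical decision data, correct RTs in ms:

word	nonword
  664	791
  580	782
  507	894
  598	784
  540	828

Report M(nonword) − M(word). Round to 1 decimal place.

M(word) = 2889/5 = 577.800
M(nonword) = 4079/5 = 815.800
Difference = 815.800 − 577.800 = 238.000 ms

238.0 ms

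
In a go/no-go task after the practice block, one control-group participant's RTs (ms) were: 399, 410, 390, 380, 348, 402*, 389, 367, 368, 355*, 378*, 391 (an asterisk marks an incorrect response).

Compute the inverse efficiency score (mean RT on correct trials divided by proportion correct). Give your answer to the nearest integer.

Correct trials (n=9): 399, 410, 390, 380, 348, 389, 367, 368, 391
Mean correct RT = 3442/9 = 382.4444 ms
Proportion correct = 9/12
IES = 382.4444 / (9/12) = 509.926 ms

510 ms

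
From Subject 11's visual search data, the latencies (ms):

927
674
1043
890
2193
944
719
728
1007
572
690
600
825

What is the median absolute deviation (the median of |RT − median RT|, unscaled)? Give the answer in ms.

Sorted: 572, 600, 674, 690, 719, 728, 825, 890, 927, 944, 1007, 1043, 2193 → median = 825
|x − 825|: 102, 151, 218, 65, 1368, 119, 106, 97, 182, 253, 135, 225, 0
Sorted deviations: 0, 65, 97, 102, 106, 119, 135, 151, 182, 218, 225, 253, 1368 → MAD = 135

135 ms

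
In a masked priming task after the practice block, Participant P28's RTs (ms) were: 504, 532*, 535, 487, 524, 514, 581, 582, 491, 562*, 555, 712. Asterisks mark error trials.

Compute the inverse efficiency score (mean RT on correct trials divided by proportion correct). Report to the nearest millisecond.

Correct trials (n=10): 504, 535, 487, 524, 514, 581, 582, 491, 555, 712
Mean correct RT = 5485/10 = 548.5000 ms
Proportion correct = 10/12
IES = 548.5000 / (10/12) = 658.200 ms

658 ms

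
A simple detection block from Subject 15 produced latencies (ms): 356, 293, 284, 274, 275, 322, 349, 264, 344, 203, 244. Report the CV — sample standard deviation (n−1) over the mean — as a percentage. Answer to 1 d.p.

n = 11, Σ = 3208, M = 291.6364
Σ(x−M)² = 22634.545; s = √(22634.545/10) = 47.5758
CV = 47.5758 / 291.6364 = 0.16313 = 16.313%

16.3%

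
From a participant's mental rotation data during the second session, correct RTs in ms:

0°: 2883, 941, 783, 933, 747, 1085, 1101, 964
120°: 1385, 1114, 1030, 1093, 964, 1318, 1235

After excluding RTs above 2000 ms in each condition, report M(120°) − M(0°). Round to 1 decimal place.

226.4 ms

0°: exclude 2883
M(0°) = 6554/7 = 936.286
M(120°) = 8139/7 = 1162.714
Difference = 1162.714 − 936.286 = 226.429 ms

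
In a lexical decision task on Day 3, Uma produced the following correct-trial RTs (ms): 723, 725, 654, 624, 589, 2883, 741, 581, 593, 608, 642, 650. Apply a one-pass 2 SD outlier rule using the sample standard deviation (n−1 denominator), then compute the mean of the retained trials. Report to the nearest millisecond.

n = 12, ΣRT = 10013, M = 834.417
Σ(x−M)² = 4611660.92; s = √(4611660.92/11) = 647.489
Cutoffs: 834.417 ± 2·647.489 → [-460.6, 2129.4]
Outside: 2883 → excluded.
Retained (n=11): Σ = 7130, mean = 7130/11 = 648.182

648 ms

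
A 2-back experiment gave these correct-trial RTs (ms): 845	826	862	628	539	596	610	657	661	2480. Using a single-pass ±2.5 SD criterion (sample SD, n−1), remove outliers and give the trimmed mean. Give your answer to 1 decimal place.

n = 10, ΣRT = 8704, M = 870.400
Σ(x−M)² = 2994574.40; s = √(2994574.40/9) = 576.828
Cutoffs: 870.400 ± 2.5·576.828 → [-571.7, 2312.5]
Outside: 2480 → excluded.
Retained (n=9): Σ = 6224, mean = 6224/9 = 691.556

691.6 ms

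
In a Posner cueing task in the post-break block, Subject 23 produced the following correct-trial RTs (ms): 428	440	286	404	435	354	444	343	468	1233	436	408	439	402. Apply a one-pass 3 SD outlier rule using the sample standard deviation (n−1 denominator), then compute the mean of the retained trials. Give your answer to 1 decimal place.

n = 14, ΣRT = 6520, M = 465.714
Σ(x−M)² = 664862.86; s = √(664862.86/13) = 226.149
Cutoffs: 465.714 ± 3·226.149 → [-212.7, 1144.2]
Outside: 1233 → excluded.
Retained (n=13): Σ = 5287, mean = 5287/13 = 406.692

406.7 ms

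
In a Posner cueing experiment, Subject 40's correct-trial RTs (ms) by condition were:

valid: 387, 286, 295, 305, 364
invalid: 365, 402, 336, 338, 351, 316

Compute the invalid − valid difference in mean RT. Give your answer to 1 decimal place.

M(valid) = 1637/5 = 327.400
M(invalid) = 2108/6 = 351.333
Difference = 351.333 − 327.400 = 23.933 ms

23.9 ms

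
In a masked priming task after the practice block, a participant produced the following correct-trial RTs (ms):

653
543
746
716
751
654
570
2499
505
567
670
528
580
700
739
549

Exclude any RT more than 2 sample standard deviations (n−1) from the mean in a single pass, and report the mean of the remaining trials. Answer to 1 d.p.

631.4 ms

n = 16, ΣRT = 11970, M = 748.125
Σ(x−M)² = 3375111.75; s = √(3375111.75/15) = 474.350
Cutoffs: 748.125 ± 2·474.350 → [-200.6, 1696.8]
Outside: 2499 → excluded.
Retained (n=15): Σ = 9471, mean = 9471/15 = 631.400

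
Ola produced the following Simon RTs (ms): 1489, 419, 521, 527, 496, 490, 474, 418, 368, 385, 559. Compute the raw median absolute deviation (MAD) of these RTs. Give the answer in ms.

69 ms

Sorted: 368, 385, 418, 419, 474, 490, 496, 521, 527, 559, 1489 → median = 490
|x − 490|: 999, 71, 31, 37, 6, 0, 16, 72, 122, 105, 69
Sorted deviations: 0, 6, 16, 31, 37, 69, 71, 72, 105, 122, 999 → MAD = 69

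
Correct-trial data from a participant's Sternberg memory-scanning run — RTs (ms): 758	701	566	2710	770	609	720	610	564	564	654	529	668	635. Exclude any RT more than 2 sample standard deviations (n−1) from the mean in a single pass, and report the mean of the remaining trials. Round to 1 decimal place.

n = 14, ΣRT = 11058, M = 789.857
Σ(x−M)² = 4043659.71; s = √(4043659.71/13) = 557.719
Cutoffs: 789.857 ± 2·557.719 → [-325.6, 1905.3]
Outside: 2710 → excluded.
Retained (n=13): Σ = 8348, mean = 8348/13 = 642.154

642.2 ms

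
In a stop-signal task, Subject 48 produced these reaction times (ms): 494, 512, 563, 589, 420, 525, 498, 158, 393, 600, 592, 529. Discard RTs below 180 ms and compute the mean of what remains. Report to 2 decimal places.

Excluded: 158
Retained (n=11): Σ = 5715
Mean = 5715/11 = 519.5455

519.55 ms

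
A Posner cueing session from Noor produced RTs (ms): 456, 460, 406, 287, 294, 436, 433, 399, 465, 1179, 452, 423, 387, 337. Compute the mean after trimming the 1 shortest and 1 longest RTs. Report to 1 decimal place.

Sorted: 287, 294, 337, 387, 399, 406, 423, 433, 436, 452, 456, 460, 465, 1179
Drop lowest 1 (287) and highest 1 (1179)
Remaining (n=12): Σ = 4948, mean = 4948/12 = 412.333

412.3 ms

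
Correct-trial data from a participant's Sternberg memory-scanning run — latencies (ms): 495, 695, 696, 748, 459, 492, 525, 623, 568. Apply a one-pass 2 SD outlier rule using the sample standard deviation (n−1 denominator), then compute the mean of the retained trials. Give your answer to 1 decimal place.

589.0 ms

n = 9, ΣRT = 5301, M = 589.000
Σ(x−M)² = 88804.00; s = √(88804.00/8) = 105.359
Cutoffs: 589.000 ± 2·105.359 → [378.3, 799.7]
No RTs fall outside the cutoffs; all 9 retained. Mean = 5301/9 = 589.000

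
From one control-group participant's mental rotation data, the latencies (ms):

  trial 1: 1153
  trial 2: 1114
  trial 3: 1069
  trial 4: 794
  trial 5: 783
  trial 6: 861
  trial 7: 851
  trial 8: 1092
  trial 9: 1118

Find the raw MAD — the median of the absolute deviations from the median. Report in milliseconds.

84 ms

Sorted: 783, 794, 851, 861, 1069, 1092, 1114, 1118, 1153 → median = 1069
|x − 1069|: 84, 45, 0, 275, 286, 208, 218, 23, 49
Sorted deviations: 0, 23, 45, 49, 84, 208, 218, 275, 286 → MAD = 84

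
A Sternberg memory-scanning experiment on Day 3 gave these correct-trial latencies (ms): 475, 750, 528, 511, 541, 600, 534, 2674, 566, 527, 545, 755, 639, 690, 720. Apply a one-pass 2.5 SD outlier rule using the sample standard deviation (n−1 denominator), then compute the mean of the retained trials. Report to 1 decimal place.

n = 15, ΣRT = 11055, M = 737.000
Σ(x−M)² = 4136564.00; s = √(4136564.00/14) = 543.570
Cutoffs: 737.000 ± 2.5·543.570 → [-621.9, 2095.9]
Outside: 2674 → excluded.
Retained (n=14): Σ = 8381, mean = 8381/14 = 598.643

598.6 ms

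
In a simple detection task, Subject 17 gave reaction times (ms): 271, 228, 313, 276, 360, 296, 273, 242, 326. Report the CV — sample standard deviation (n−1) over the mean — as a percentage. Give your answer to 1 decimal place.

n = 9, Σ = 2585, M = 287.2222
Σ(x−M)² = 13685.556; s = √(13685.556/8) = 41.3605
CV = 41.3605 / 287.2222 = 0.14400 = 14.400%

14.4%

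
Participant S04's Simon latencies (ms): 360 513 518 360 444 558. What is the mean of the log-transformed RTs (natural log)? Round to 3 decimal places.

6.114

ln(RT): 5.8861, 6.2403, 6.2500, 5.8861, 6.0958, 6.3244
Σ ln(RT) = 36.6826
Mean = 36.6826/6 = 6.11377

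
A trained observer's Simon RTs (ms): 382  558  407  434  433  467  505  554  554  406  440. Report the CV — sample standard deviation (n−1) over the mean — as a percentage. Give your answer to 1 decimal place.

13.9%

n = 11, Σ = 5140, M = 467.2727
Σ(x−M)² = 42382.182; s = √(42382.182/10) = 65.1016
CV = 65.1016 / 467.2727 = 0.13932 = 13.932%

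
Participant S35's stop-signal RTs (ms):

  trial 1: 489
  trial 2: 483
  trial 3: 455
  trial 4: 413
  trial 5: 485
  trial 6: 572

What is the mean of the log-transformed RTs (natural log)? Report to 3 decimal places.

6.175

ln(RT): 6.1924, 6.1800, 6.1203, 6.0234, 6.1841, 6.3491
Σ ln(RT) = 37.0494
Mean = 37.0494/6 = 6.17490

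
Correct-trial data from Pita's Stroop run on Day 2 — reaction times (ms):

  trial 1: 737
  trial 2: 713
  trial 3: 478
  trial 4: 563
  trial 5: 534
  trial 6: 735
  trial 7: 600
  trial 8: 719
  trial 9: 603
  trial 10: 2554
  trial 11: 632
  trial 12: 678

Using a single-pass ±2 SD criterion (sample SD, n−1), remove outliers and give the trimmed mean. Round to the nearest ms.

n = 12, ΣRT = 9546, M = 795.500
Σ(x−M)² = 3451123.00; s = √(3451123.00/11) = 560.124
Cutoffs: 795.500 ± 2·560.124 → [-324.7, 1915.7]
Outside: 2554 → excluded.
Retained (n=11): Σ = 6992, mean = 6992/11 = 635.636

636 ms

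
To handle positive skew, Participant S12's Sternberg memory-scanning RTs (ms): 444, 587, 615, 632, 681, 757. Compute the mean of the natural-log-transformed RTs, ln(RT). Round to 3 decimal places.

ln(RT): 6.0958, 6.3750, 6.4216, 6.4489, 6.5236, 6.6294
Σ ln(RT) = 38.4943
Mean = 38.4943/6 = 6.41571

6.416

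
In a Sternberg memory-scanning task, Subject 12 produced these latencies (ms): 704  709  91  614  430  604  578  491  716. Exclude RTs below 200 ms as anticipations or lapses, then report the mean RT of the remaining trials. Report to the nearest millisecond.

606 ms

Excluded: 91
Retained (n=8): Σ = 4846
Mean = 4846/8 = 605.7500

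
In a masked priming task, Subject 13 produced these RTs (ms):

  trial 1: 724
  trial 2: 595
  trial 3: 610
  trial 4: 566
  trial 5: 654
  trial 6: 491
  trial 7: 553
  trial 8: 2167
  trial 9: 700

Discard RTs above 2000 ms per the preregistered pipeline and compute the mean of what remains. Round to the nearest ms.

612 ms

Excluded: 2167
Retained (n=8): Σ = 4893
Mean = 4893/8 = 611.6250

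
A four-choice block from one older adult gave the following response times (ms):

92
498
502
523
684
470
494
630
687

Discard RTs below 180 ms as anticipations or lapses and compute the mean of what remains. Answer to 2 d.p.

561.00 ms

Excluded: 92
Retained (n=8): Σ = 4488
Mean = 4488/8 = 561.0000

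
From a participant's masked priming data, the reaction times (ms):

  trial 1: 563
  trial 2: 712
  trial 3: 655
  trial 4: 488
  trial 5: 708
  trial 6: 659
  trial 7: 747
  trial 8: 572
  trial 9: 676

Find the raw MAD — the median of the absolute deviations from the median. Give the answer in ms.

53 ms

Sorted: 488, 563, 572, 655, 659, 676, 708, 712, 747 → median = 659
|x − 659|: 96, 53, 4, 171, 49, 0, 88, 87, 17
Sorted deviations: 0, 4, 17, 49, 53, 87, 88, 96, 171 → MAD = 53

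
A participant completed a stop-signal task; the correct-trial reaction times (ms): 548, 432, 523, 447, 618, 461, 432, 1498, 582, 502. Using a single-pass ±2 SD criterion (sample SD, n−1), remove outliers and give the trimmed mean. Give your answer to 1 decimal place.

505.0 ms

n = 10, ΣRT = 6043, M = 604.300
Σ(x−M)² = 924282.10; s = √(924282.10/9) = 320.465
Cutoffs: 604.300 ± 2·320.465 → [-36.6, 1245.2]
Outside: 1498 → excluded.
Retained (n=9): Σ = 4545, mean = 4545/9 = 505.000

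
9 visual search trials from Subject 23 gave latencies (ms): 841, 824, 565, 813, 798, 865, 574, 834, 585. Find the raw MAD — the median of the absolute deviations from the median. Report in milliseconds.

28 ms

Sorted: 565, 574, 585, 798, 813, 824, 834, 841, 865 → median = 813
|x − 813|: 28, 11, 248, 0, 15, 52, 239, 21, 228
Sorted deviations: 0, 11, 15, 21, 28, 52, 228, 239, 248 → MAD = 28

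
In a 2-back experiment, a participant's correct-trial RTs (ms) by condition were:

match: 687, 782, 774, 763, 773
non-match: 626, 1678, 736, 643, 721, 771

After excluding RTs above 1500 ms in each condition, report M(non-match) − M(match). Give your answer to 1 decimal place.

-56.4 ms

non-match: exclude 1678
M(match) = 3779/5 = 755.800
M(non-match) = 3497/5 = 699.400
Difference = 699.400 − 755.800 = -56.400 ms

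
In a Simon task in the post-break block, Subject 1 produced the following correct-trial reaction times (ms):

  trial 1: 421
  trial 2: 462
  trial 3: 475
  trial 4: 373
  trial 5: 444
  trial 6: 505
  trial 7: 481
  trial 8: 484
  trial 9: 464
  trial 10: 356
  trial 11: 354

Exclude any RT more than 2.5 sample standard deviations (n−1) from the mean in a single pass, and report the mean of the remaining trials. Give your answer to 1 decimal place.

438.1 ms

n = 11, ΣRT = 4819, M = 438.091
Σ(x−M)² = 29404.91; s = √(29404.91/10) = 54.226
Cutoffs: 438.091 ± 2.5·54.226 → [302.5, 573.7]
No RTs fall outside the cutoffs; all 11 retained. Mean = 4819/11 = 438.091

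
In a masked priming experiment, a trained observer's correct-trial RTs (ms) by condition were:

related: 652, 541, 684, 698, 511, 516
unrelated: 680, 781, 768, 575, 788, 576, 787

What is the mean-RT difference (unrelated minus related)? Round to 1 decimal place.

107.5 ms

M(related) = 3602/6 = 600.333
M(unrelated) = 4955/7 = 707.857
Difference = 707.857 − 600.333 = 107.524 ms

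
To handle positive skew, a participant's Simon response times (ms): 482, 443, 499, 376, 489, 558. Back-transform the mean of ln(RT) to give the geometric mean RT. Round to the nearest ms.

ln(RT): 6.1779, 6.0936, 6.2126, 5.9296, 6.1924, 6.3244
Mean ln(RT) = 36.9304/6 = 6.15507
Geometric mean = exp(6.15507) = 471.10 ms

471 ms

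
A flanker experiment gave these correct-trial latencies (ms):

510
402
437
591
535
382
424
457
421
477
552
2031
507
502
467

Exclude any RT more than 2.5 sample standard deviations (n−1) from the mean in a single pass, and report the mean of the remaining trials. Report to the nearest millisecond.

476 ms

n = 15, ΣRT = 8695, M = 579.667
Σ(x−M)² = 2304103.33; s = √(2304103.33/14) = 405.683
Cutoffs: 579.667 ± 2.5·405.683 → [-434.5, 1593.9]
Outside: 2031 → excluded.
Retained (n=14): Σ = 6664, mean = 6664/14 = 476.000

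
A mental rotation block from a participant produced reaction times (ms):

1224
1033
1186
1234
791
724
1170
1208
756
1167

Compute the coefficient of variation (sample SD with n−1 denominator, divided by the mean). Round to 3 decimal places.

0.200

n = 10, Σ = 10493, M = 1049.3000
Σ(x−M)² = 395758.100; s = √(395758.100/9) = 209.6977
CV = 209.6977 / 1049.3000 = 0.19985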